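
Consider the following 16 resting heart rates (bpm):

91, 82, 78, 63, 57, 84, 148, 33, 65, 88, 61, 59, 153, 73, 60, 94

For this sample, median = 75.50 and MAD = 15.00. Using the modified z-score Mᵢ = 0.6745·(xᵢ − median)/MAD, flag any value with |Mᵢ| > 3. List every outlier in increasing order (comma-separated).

148, 153

|Mᵢ| > 3 ⇔ |xᵢ − 75.50| > 3·15.00/0.6745 = 66.72.
So outliers lie outside [8.78, 142.22].
148: M = 3.26 → outlier.
153: M = 3.48 → outlier.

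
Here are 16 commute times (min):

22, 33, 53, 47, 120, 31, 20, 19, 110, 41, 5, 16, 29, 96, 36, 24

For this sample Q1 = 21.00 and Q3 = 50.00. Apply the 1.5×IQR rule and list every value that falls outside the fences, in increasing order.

96, 110, 120

IQR = Q3 − Q1 = 50.00 − 21.00 = 29.00.
Lower fence = Q1 − 1.5·IQR = 21.00 − 43.50 = -22.50.
Upper fence = Q3 + 1.5·IQR = 50.00 + 43.50 = 93.50.
96 > 93.50 → outlier.
110 > 93.50 → outlier.
120 > 93.50 → outlier.
All remaining values lie within [-22.50, 93.50].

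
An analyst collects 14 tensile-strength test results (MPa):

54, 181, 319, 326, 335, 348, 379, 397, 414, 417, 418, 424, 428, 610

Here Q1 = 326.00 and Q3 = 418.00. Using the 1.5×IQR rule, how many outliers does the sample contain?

3

IQR = 92.00; fences at 326.00 − 138.00 = 188.00 and 418.00 + 138.00 = 556.00.
Outside the cutoffs: 54, 181, 610.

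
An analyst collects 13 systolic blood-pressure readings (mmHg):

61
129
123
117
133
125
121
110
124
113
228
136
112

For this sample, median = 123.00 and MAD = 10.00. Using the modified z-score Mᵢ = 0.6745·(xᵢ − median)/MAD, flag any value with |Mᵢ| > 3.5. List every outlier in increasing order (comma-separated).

61, 228

|Mᵢ| > 3.5 ⇔ |xᵢ − 123.00| > 3.5·10.00/0.6745 = 51.89.
So outliers lie outside [71.11, 174.89].
61: M = -4.18 → outlier.
228: M = 7.08 → outlier.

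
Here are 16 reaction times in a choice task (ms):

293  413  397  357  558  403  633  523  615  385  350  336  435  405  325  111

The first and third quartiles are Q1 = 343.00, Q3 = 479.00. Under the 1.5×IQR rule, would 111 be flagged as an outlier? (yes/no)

yes

IQR = Q3 − Q1 = 479.00 − 343.00 = 136.00.
Lower fence = Q1 − 1.5·IQR = 343.00 − 204.00 = 139.00.
Upper fence = Q3 + 1.5·IQR = 479.00 + 204.00 = 683.00.
111 lies below the lower fence.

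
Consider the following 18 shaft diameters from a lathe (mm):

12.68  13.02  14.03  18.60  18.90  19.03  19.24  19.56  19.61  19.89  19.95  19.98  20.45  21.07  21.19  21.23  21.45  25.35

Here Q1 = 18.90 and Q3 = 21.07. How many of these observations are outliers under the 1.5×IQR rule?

IQR = 2.17; fences at 18.90 − 3.255 = 15.645 and 21.07 + 3.255 = 24.325.
Outside the cutoffs: 12.68, 13.02, 14.03, 25.35.

4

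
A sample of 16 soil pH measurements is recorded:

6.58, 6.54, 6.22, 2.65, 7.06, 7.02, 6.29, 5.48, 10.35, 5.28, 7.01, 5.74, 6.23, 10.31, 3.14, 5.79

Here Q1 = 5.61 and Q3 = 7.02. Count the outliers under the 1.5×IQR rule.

4

IQR = 1.41; fences at 5.61 − 2.115 = 3.495 and 7.02 + 2.115 = 9.135.
Outside the cutoffs: 2.65, 3.14, 10.31, 10.35.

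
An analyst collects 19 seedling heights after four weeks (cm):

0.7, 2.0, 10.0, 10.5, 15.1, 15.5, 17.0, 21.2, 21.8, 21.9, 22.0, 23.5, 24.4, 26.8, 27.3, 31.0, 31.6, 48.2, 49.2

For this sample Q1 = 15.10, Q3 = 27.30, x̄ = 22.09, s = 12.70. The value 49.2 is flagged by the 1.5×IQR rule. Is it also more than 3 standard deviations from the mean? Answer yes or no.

z = (49.2 − 22.09) / 12.70 = 2.13.
|z| = 2.13 ≤ 3.

no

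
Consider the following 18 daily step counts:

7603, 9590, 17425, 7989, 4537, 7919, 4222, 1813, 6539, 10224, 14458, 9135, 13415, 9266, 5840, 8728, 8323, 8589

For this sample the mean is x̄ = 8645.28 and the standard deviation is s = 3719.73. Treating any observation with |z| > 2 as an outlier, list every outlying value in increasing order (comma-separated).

17425

Cutoffs at x̄ ± 2s: 8645.28 ± 2·3719.73 = [1205.82, 16084.74].
17425: z = 2.36, |z| > 2 → outlier.
Every other value lies within [1205.82, 16084.74].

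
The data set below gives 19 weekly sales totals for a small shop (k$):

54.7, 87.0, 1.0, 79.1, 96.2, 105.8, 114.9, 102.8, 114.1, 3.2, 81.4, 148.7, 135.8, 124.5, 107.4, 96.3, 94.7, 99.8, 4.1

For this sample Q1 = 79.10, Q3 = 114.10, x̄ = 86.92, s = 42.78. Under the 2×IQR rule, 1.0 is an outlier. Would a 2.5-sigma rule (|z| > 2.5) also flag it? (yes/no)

no

z = (1.0 − 86.92) / 42.78 = -2.01.
|z| = 2.01 ≤ 2.5.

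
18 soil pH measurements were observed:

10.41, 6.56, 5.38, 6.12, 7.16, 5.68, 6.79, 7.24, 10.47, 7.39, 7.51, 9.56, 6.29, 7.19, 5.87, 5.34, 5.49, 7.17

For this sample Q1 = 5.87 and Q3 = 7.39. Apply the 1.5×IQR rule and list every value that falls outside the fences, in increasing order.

IQR = Q3 − Q1 = 7.39 − 5.87 = 1.52.
Lower fence = Q1 − 1.5·IQR = 5.87 − 2.28 = 3.59.
Upper fence = Q3 + 1.5·IQR = 7.39 + 2.28 = 9.67.
10.41 > 9.67 → outlier.
10.47 > 9.67 → outlier.
All remaining values lie within [3.59, 9.67].

10.41, 10.47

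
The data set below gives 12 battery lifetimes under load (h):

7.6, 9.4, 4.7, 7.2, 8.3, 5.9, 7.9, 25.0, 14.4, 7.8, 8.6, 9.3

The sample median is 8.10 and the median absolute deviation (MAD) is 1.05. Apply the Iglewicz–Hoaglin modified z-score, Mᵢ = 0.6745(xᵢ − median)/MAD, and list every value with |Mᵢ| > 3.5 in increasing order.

14.4, 25.0

|Mᵢ| > 3.5 ⇔ |xᵢ − 8.10| > 3.5·1.05/0.6745 = 5.45.
So outliers lie outside [2.65, 13.55].
14.4: M = 4.05 → outlier.
25.0: M = 10.86 → outlier.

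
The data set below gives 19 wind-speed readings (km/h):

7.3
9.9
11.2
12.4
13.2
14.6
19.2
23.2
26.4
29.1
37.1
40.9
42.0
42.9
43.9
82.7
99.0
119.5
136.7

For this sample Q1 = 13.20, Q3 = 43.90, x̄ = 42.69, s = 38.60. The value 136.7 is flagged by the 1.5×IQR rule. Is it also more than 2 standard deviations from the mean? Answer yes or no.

yes

z = (136.7 − 42.69) / 38.60 = 2.44.
|z| = 2.44 > 2.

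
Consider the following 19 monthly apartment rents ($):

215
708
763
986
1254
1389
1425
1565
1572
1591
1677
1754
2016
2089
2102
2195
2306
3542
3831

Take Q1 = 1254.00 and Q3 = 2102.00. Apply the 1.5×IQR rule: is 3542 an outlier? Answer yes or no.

yes

IQR = Q3 − Q1 = 2102.00 − 1254.00 = 848.00.
Lower fence = Q1 − 1.5·IQR = 1254.00 − 1272.00 = -18.00.
Upper fence = Q3 + 1.5·IQR = 2102.00 + 1272.00 = 3374.00.
3542 lies above the upper fence.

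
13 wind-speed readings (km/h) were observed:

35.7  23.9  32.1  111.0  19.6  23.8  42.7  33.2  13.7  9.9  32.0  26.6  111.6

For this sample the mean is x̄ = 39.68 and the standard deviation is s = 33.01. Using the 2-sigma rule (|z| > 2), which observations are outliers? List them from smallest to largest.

Cutoffs at x̄ ± 2s: 39.68 ± 2·33.01 = [-26.34, 105.70].
111.0: z = 2.16, |z| > 2 → outlier.
111.6: z = 2.18, |z| > 2 → outlier.
Every other value lies within [-26.34, 105.70].

111.0, 111.6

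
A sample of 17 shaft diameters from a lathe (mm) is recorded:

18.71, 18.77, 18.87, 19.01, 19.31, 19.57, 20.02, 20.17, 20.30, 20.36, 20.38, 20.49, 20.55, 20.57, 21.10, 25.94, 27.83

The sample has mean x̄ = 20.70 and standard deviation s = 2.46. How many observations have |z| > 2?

2

Cutoffs: x̄ ± 2s = [15.78, 25.62].
Outside the cutoffs: 25.94, 27.83.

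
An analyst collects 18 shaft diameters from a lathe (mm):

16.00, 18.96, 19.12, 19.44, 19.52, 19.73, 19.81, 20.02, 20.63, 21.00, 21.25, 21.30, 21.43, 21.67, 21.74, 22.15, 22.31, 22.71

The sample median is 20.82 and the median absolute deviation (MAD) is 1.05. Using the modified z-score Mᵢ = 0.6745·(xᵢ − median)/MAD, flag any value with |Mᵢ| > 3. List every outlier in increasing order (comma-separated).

|Mᵢ| > 3 ⇔ |xᵢ − 20.82| > 3·1.05/0.6745 = 4.67.
So outliers lie outside [16.15, 25.49].
16.00: M = -3.10 → outlier.

16.00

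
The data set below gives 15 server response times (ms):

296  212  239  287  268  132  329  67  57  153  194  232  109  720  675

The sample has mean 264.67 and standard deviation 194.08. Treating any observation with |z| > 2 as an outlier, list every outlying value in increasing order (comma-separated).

675, 720

Cutoffs at x̄ ± 2s: 264.67 ± 2·194.08 = [-123.49, 652.83].
675: z = 2.11, |z| > 2 → outlier.
720: z = 2.35, |z| > 2 → outlier.
Every other value lies within [-123.49, 652.83].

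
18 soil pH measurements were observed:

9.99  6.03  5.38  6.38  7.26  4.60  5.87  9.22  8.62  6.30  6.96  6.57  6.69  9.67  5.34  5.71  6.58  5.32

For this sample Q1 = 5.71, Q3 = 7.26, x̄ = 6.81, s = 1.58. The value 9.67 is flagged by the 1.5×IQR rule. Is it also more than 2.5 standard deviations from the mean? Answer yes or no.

no

z = (9.67 − 6.81) / 1.58 = 1.81.
|z| = 1.81 ≤ 2.5.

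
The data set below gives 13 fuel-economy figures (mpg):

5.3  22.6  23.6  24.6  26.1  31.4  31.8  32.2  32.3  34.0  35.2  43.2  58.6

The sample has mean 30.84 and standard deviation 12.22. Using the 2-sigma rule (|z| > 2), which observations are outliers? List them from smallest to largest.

Cutoffs at x̄ ± 2s: 30.84 ± 2·12.22 = [6.40, 55.28].
5.3: z = -2.09, |z| > 2 → outlier.
58.6: z = 2.27, |z| > 2 → outlier.
Every other value lies within [6.40, 55.28].

5.3, 58.6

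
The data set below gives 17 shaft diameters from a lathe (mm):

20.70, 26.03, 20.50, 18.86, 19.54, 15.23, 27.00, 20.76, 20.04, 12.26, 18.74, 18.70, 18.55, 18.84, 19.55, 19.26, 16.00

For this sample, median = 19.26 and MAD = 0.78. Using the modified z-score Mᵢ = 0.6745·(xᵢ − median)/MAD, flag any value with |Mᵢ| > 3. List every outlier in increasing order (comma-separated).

|Mᵢ| > 3 ⇔ |xᵢ − 19.26| > 3·0.78/0.6745 = 3.47.
So outliers lie outside [15.79, 22.73].
12.26: M = -6.05 → outlier.
15.23: M = -3.48 → outlier.
26.03: M = 5.85 → outlier.
27.00: M = 6.69 → outlier.

12.26, 15.23, 26.03, 27.00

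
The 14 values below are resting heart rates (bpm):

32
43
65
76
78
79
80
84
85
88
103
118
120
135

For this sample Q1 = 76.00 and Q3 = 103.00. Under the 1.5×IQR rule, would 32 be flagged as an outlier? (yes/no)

yes

IQR = Q3 − Q1 = 103.00 − 76.00 = 27.00.
Lower fence = Q1 − 1.5·IQR = 76.00 − 40.50 = 35.50.
Upper fence = Q3 + 1.5·IQR = 103.00 + 40.50 = 143.50.
32 lies below the lower fence.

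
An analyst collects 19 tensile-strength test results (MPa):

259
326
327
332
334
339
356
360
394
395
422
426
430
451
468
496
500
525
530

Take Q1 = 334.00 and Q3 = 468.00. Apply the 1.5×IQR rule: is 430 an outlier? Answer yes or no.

IQR = Q3 − Q1 = 468.00 − 334.00 = 134.00.
Lower fence = Q1 − 1.5·IQR = 334.00 − 201.00 = 133.00.
Upper fence = Q3 + 1.5·IQR = 468.00 + 201.00 = 669.00.
430 lies within [133.00, 669.00].

no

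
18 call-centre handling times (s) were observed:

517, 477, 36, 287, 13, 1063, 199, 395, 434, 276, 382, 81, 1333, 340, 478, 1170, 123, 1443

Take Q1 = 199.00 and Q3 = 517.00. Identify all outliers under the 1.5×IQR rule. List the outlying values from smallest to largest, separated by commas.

1063, 1170, 1333, 1443

IQR = Q3 − Q1 = 517.00 − 199.00 = 318.00.
Lower fence = Q1 − 1.5·IQR = 199.00 − 477.00 = -278.00.
Upper fence = Q3 + 1.5·IQR = 517.00 + 477.00 = 994.00.
1063 > 994.00 → outlier.
1170 > 994.00 → outlier.
1333 > 994.00 → outlier.
1443 > 994.00 → outlier.
All remaining values lie within [-278.00, 994.00].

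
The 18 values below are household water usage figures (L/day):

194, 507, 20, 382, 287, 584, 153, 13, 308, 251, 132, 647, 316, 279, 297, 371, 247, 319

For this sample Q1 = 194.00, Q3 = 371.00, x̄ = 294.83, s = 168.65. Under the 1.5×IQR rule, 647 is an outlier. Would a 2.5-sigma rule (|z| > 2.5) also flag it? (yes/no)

z = (647 − 294.83) / 168.65 = 2.09.
|z| = 2.09 ≤ 2.5.

no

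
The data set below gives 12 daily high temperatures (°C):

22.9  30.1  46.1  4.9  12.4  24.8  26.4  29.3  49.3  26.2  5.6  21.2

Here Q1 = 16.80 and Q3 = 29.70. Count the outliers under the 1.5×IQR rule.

1

IQR = 12.90; fences at 16.80 − 19.35 = -2.55 and 29.70 + 19.35 = 49.05.
Outside the cutoffs: 49.3.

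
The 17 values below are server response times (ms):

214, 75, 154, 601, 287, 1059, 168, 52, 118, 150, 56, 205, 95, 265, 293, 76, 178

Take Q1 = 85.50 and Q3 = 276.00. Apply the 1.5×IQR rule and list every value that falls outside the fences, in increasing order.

601, 1059

IQR = Q3 − Q1 = 276.00 − 85.50 = 190.50.
Lower fence = Q1 − 1.5·IQR = 85.50 − 285.75 = -200.25.
Upper fence = Q3 + 1.5·IQR = 276.00 + 285.75 = 561.75.
601 > 561.75 → outlier.
1059 > 561.75 → outlier.
All remaining values lie within [-200.25, 561.75].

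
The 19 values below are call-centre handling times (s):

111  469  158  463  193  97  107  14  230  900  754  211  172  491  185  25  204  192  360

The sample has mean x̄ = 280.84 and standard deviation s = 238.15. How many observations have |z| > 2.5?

Cutoffs: x̄ ± 2.5s = [-314.535, 876.215].
Outside the cutoffs: 900.

1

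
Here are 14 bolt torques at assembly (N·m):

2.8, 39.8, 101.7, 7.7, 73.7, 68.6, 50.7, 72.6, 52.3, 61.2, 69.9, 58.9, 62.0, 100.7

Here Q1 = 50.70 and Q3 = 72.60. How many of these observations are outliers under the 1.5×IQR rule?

2

IQR = 21.90; fences at 50.70 − 32.85 = 17.85 and 72.60 + 32.85 = 105.45.
Outside the cutoffs: 2.8, 7.7.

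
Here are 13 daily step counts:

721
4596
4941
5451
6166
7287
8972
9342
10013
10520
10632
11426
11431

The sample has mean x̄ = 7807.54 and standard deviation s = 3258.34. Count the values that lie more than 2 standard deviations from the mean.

1

Cutoffs: x̄ ± 2s = [1290.86, 14324.22].
Outside the cutoffs: 721.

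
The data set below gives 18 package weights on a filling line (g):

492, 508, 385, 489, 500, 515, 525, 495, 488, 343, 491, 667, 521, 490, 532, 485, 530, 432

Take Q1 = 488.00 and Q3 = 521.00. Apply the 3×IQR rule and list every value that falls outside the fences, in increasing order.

IQR = Q3 − Q1 = 521.00 − 488.00 = 33.00.
Lower fence = Q1 − 3·IQR = 488.00 − 99.00 = 389.00.
Upper fence = Q3 + 3·IQR = 521.00 + 99.00 = 620.00.
343 < 389.00 → outlier.
385 < 389.00 → outlier.
667 > 620.00 → outlier.
All remaining values lie within [389.00, 620.00].

343, 385, 667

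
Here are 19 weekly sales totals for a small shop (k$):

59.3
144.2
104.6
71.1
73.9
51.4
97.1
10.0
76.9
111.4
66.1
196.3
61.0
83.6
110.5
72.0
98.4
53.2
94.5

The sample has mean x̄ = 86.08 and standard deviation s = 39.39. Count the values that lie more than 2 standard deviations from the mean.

Cutoffs: x̄ ± 2s = [7.30, 164.86].
Outside the cutoffs: 196.3.

1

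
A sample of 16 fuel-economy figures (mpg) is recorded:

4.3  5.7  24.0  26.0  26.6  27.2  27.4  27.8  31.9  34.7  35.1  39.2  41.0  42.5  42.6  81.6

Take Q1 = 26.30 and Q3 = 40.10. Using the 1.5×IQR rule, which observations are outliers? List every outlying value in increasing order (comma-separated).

4.3, 81.6

IQR = Q3 − Q1 = 40.10 − 26.30 = 13.80.
Lower fence = Q1 − 1.5·IQR = 26.30 − 20.70 = 5.60.
Upper fence = Q3 + 1.5·IQR = 40.10 + 20.70 = 60.80.
4.3 < 5.60 → outlier.
81.6 > 60.80 → outlier.
All remaining values lie within [5.60, 60.80].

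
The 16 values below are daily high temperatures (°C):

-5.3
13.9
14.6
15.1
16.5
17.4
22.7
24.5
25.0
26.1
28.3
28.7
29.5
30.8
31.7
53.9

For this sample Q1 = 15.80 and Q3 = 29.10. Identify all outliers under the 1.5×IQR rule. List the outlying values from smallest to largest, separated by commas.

IQR = Q3 − Q1 = 29.10 − 15.80 = 13.30.
Lower fence = Q1 − 1.5·IQR = 15.80 − 19.95 = -4.15.
Upper fence = Q3 + 1.5·IQR = 29.10 + 19.95 = 49.05.
-5.3 < -4.15 → outlier.
53.9 > 49.05 → outlier.
All remaining values lie within [-4.15, 49.05].

-5.3, 53.9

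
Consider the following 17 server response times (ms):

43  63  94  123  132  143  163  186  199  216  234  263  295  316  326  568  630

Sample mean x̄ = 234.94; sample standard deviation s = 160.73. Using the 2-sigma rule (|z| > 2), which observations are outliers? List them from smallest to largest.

568, 630

Cutoffs at x̄ ± 2s: 234.94 ± 2·160.73 = [-86.52, 556.40].
568: z = 2.07, |z| > 2 → outlier.
630: z = 2.46, |z| > 2 → outlier.
Every other value lies within [-86.52, 556.40].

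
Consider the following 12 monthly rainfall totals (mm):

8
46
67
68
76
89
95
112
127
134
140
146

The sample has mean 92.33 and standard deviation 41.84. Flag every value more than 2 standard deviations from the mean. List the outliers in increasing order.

Cutoffs at x̄ ± 2s: 92.33 ± 2·41.84 = [8.65, 176.01].
8: z = -2.02, |z| > 2 → outlier.
Every other value lies within [8.65, 176.01].

8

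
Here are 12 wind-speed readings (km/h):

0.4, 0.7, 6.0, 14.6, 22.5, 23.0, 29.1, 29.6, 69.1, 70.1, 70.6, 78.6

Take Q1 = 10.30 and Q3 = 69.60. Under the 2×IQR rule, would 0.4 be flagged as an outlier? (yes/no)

no

IQR = Q3 − Q1 = 69.60 − 10.30 = 59.30.
Lower fence = Q1 − 2·IQR = 10.30 − 118.60 = -108.30.
Upper fence = Q3 + 2·IQR = 69.60 + 118.60 = 188.20.
0.4 lies within [-108.30, 188.20].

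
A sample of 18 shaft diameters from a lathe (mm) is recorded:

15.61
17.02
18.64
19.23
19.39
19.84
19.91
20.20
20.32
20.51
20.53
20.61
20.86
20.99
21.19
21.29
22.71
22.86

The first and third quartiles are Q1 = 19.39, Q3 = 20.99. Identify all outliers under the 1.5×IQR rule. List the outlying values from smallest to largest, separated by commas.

15.61

IQR = Q3 − Q1 = 20.99 − 19.39 = 1.60.
Lower fence = Q1 − 1.5·IQR = 19.39 − 2.40 = 16.99.
Upper fence = Q3 + 1.5·IQR = 20.99 + 2.40 = 23.39.
15.61 < 16.99 → outlier.
All remaining values lie within [16.99, 23.39].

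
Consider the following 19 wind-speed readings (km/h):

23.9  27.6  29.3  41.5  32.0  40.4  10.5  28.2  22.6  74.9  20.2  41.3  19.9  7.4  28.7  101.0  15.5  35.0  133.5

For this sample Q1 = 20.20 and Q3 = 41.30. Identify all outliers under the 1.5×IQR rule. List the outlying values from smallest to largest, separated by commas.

IQR = Q3 − Q1 = 41.30 − 20.20 = 21.10.
Lower fence = Q1 − 1.5·IQR = 20.20 − 31.65 = -11.45.
Upper fence = Q3 + 1.5·IQR = 41.30 + 31.65 = 72.95.
74.9 > 72.95 → outlier.
101.0 > 72.95 → outlier.
133.5 > 72.95 → outlier.
All remaining values lie within [-11.45, 72.95].

74.9, 101.0, 133.5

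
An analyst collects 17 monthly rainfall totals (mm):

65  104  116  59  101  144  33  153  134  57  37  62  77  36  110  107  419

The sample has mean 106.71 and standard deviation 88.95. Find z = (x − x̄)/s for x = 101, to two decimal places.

-0.06

z = (101 − 106.71) / 88.95 = -0.06.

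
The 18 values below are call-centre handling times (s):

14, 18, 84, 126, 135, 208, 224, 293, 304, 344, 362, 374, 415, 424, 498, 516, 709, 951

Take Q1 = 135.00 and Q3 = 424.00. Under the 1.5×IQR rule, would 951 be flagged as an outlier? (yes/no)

IQR = Q3 − Q1 = 424.00 − 135.00 = 289.00.
Lower fence = Q1 − 1.5·IQR = 135.00 − 433.50 = -298.50.
Upper fence = Q3 + 1.5·IQR = 424.00 + 433.50 = 857.50.
951 lies above the upper fence.

yes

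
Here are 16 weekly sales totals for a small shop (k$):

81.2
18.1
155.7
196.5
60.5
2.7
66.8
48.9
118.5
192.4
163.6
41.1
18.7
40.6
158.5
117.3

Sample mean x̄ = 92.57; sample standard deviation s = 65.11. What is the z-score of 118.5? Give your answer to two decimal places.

0.40

z = (118.5 − 92.57) / 65.11 = 0.40.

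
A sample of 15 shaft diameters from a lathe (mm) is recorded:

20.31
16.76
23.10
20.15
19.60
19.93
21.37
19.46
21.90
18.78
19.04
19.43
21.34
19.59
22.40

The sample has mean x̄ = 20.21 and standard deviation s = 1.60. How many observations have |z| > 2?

Cutoffs: x̄ ± 2s = [17.01, 23.41].
Outside the cutoffs: 16.76.

1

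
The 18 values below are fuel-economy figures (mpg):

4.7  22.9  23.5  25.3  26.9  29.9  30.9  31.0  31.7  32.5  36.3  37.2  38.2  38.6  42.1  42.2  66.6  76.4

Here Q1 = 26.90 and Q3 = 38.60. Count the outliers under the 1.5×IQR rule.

IQR = 11.70; fences at 26.90 − 17.55 = 9.35 and 38.60 + 17.55 = 56.15.
Outside the cutoffs: 4.7, 66.6, 76.4.

3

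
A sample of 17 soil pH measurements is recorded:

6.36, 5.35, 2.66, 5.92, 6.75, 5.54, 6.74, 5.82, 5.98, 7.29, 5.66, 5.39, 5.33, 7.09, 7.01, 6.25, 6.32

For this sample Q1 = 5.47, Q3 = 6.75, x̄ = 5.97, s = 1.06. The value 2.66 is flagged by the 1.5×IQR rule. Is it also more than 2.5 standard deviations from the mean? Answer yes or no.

z = (2.66 − 5.97) / 1.06 = -3.12.
|z| = 3.12 > 2.5.

yes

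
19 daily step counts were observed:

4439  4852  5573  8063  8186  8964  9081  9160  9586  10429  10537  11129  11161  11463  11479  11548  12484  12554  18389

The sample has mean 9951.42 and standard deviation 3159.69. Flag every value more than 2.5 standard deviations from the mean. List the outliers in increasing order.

18389

Cutoffs at x̄ ± 2.5s: 9951.42 ± 2.5·3159.69 = [2052.195, 17850.645].
18389: z = 2.67, |z| > 2.5 → outlier.
Every other value lies within [2052.195, 17850.645].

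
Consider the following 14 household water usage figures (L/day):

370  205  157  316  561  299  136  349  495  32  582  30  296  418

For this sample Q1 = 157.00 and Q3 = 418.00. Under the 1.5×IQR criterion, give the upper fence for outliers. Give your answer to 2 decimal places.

809.50

IQR = Q3 − Q1 = 418.00 − 157.00 = 261.00.
Lower fence = Q1 − 1.5·IQR = 157.00 − 391.50 = -234.50.
Upper fence = Q3 + 1.5·IQR = 418.00 + 391.50 = 809.50.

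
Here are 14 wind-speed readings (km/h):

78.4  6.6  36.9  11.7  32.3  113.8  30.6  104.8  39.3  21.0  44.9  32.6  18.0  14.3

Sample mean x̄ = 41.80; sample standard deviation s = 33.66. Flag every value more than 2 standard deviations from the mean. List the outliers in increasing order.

Cutoffs at x̄ ± 2s: 41.80 ± 2·33.66 = [-25.52, 109.12].
113.8: z = 2.14, |z| > 2 → outlier.
Every other value lies within [-25.52, 109.12].

113.8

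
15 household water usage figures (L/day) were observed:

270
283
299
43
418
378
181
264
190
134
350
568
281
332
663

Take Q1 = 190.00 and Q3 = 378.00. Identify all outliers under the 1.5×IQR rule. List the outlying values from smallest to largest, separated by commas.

IQR = Q3 − Q1 = 378.00 − 190.00 = 188.00.
Lower fence = Q1 − 1.5·IQR = 190.00 − 282.00 = -92.00.
Upper fence = Q3 + 1.5·IQR = 378.00 + 282.00 = 660.00.
663 > 660.00 → outlier.
All remaining values lie within [-92.00, 660.00].

663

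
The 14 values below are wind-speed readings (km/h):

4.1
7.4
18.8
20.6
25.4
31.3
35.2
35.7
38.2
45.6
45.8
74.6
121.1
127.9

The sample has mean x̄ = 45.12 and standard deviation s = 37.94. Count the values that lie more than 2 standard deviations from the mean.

Cutoffs: x̄ ± 2s = [-30.76, 121.00].
Outside the cutoffs: 121.1, 127.9.

2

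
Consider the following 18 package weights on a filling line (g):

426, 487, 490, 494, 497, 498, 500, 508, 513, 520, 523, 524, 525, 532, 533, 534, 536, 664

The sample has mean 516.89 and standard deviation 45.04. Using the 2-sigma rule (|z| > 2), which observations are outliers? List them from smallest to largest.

426, 664

Cutoffs at x̄ ± 2s: 516.89 ± 2·45.04 = [426.81, 606.97].
426: z = -2.02, |z| > 2 → outlier.
664: z = 3.27, |z| > 2 → outlier.
Every other value lies within [426.81, 606.97].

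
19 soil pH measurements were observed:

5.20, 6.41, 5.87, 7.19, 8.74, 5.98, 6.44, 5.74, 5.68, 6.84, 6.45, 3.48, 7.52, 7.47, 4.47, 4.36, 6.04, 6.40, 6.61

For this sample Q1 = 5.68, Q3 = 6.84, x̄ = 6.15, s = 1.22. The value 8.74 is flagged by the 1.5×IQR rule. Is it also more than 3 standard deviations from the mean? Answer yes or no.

no

z = (8.74 − 6.15) / 1.22 = 2.12.
|z| = 2.12 ≤ 3.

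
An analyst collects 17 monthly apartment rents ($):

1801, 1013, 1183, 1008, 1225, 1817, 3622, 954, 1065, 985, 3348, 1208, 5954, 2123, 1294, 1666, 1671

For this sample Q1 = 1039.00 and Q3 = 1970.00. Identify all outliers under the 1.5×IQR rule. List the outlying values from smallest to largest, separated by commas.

IQR = Q3 − Q1 = 1970.00 − 1039.00 = 931.00.
Lower fence = Q1 − 1.5·IQR = 1039.00 − 1396.50 = -357.50.
Upper fence = Q3 + 1.5·IQR = 1970.00 + 1396.50 = 3366.50.
3622 > 3366.50 → outlier.
5954 > 3366.50 → outlier.
All remaining values lie within [-357.50, 3366.50].

3622, 5954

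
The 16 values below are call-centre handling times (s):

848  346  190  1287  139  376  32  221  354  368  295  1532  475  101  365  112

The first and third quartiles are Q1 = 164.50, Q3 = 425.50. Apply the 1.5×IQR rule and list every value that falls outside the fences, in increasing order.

IQR = Q3 − Q1 = 425.50 − 164.50 = 261.00.
Lower fence = Q1 − 1.5·IQR = 164.50 − 391.50 = -227.00.
Upper fence = Q3 + 1.5·IQR = 425.50 + 391.50 = 817.00.
848 > 817.00 → outlier.
1287 > 817.00 → outlier.
1532 > 817.00 → outlier.
All remaining values lie within [-227.00, 817.00].

848, 1287, 1532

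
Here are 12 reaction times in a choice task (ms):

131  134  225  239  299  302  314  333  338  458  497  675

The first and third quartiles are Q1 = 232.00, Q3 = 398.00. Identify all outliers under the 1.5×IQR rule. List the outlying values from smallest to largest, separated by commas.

IQR = Q3 − Q1 = 398.00 − 232.00 = 166.00.
Lower fence = Q1 − 1.5·IQR = 232.00 − 249.00 = -17.00.
Upper fence = Q3 + 1.5·IQR = 398.00 + 249.00 = 647.00.
675 > 647.00 → outlier.
All remaining values lie within [-17.00, 647.00].

675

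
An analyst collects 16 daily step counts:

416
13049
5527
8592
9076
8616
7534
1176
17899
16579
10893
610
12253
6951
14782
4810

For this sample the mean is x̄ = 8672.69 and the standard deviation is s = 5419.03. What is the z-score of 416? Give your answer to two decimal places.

-1.52

z = (416 − 8672.69) / 5419.03 = -1.52.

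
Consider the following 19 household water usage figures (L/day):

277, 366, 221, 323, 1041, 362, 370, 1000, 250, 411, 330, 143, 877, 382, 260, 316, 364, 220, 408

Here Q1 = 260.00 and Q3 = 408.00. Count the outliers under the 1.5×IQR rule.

3

IQR = 148.00; fences at 260.00 − 222.00 = 38.00 and 408.00 + 222.00 = 630.00.
Outside the cutoffs: 877, 1000, 1041.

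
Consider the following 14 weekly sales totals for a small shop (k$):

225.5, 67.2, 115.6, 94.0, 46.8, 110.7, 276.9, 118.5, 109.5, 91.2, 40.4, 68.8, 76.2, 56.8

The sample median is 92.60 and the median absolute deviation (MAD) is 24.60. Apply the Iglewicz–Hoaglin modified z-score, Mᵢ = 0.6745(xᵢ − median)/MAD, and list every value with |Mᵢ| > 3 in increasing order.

|Mᵢ| > 3 ⇔ |xᵢ − 92.60| > 3·24.60/0.6745 = 109.41.
So outliers lie outside [-16.81, 202.01].
225.5: M = 3.64 → outlier.
276.9: M = 5.05 → outlier.

225.5, 276.9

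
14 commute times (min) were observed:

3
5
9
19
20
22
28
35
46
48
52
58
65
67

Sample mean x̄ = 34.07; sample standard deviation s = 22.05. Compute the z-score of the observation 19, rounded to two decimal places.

z = (19 − 34.07) / 22.05 = -0.68.

-0.68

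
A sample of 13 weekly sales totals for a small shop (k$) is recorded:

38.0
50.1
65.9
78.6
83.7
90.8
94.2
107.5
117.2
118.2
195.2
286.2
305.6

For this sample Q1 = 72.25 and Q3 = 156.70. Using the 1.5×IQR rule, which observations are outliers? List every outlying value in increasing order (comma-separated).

IQR = Q3 − Q1 = 156.70 − 72.25 = 84.45.
Lower fence = Q1 − 1.5·IQR = 72.25 − 126.675 = -54.425.
Upper fence = Q3 + 1.5·IQR = 156.70 + 126.675 = 283.375.
286.2 > 283.375 → outlier.
305.6 > 283.375 → outlier.
All remaining values lie within [-54.425, 283.375].

286.2, 305.6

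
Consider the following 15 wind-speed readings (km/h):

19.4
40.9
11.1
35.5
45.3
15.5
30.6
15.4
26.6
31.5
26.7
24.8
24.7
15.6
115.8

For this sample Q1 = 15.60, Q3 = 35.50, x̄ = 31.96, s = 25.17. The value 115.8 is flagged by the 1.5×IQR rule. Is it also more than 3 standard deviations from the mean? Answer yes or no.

z = (115.8 − 31.96) / 25.17 = 3.33.
|z| = 3.33 > 3.

yes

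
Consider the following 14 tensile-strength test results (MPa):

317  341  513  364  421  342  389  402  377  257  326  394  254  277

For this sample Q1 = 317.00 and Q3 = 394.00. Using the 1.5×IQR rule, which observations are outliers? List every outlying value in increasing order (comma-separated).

513

IQR = Q3 − Q1 = 394.00 − 317.00 = 77.00.
Lower fence = Q1 − 1.5·IQR = 317.00 − 115.50 = 201.50.
Upper fence = Q3 + 1.5·IQR = 394.00 + 115.50 = 509.50.
513 > 509.50 → outlier.
All remaining values lie within [201.50, 509.50].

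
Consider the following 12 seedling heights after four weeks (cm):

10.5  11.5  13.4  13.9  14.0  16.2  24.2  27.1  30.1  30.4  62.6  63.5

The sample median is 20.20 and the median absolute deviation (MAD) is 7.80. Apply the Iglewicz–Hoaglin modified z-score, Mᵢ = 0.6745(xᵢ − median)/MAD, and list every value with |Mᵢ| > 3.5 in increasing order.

62.6, 63.5

|Mᵢ| > 3.5 ⇔ |xᵢ − 20.20| > 3.5·7.80/0.6745 = 40.47.
So outliers lie outside [-20.27, 60.67].
62.6: M = 3.67 → outlier.
63.5: M = 3.74 → outlier.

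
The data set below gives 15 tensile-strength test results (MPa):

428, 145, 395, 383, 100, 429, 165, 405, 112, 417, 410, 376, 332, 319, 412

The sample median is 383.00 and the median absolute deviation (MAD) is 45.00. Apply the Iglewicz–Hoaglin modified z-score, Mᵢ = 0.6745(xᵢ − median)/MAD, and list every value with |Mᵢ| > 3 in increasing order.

|Mᵢ| > 3 ⇔ |xᵢ − 383.00| > 3·45.00/0.6745 = 200.15.
So outliers lie outside [182.85, 583.15].
100: M = -4.24 → outlier.
112: M = -4.06 → outlier.
145: M = -3.57 → outlier.
165: M = -3.27 → outlier.

100, 112, 145, 165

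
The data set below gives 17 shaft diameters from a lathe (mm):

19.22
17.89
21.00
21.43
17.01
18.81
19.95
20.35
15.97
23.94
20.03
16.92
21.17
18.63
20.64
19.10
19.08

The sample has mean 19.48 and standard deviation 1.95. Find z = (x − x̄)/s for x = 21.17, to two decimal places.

z = (21.17 − 19.48) / 1.95 = 0.87.

0.87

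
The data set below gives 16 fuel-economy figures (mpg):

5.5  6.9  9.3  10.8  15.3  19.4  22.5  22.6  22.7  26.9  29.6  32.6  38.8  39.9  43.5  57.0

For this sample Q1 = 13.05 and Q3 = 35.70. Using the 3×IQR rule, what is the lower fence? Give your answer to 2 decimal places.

IQR = Q3 − Q1 = 35.70 − 13.05 = 22.65.
Lower fence = Q1 − 3·IQR = 13.05 − 67.95 = -54.90.
Upper fence = Q3 + 3·IQR = 35.70 + 67.95 = 103.65.

-54.90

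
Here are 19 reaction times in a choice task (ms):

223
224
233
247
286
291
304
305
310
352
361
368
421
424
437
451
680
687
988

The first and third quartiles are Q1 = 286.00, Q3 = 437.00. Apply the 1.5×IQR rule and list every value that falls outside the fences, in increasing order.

680, 687, 988

IQR = Q3 − Q1 = 437.00 − 286.00 = 151.00.
Lower fence = Q1 − 1.5·IQR = 286.00 − 226.50 = 59.50.
Upper fence = Q3 + 1.5·IQR = 437.00 + 226.50 = 663.50.
680 > 663.50 → outlier.
687 > 663.50 → outlier.
988 > 663.50 → outlier.
All remaining values lie within [59.50, 663.50].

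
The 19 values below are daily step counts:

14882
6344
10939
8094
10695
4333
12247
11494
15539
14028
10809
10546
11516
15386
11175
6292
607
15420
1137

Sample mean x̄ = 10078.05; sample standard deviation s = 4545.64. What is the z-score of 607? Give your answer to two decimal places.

z = (607 − 10078.05) / 4545.64 = -2.08.

-2.08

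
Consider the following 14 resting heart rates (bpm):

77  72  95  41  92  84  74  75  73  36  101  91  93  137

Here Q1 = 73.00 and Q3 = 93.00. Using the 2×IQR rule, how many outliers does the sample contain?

IQR = 20.00; fences at 73.00 − 40.00 = 33.00 and 93.00 + 40.00 = 133.00.
Outside the cutoffs: 137.

1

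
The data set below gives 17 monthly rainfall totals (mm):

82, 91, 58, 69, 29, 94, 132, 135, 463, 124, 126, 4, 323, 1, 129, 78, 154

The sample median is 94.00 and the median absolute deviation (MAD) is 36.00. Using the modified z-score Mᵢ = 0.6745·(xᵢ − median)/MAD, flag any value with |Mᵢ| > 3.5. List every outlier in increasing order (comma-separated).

|Mᵢ| > 3.5 ⇔ |xᵢ − 94.00| > 3.5·36.00/0.6745 = 186.81.
So outliers lie outside [-92.81, 280.81].
323: M = 4.29 → outlier.
463: M = 6.91 → outlier.

323, 463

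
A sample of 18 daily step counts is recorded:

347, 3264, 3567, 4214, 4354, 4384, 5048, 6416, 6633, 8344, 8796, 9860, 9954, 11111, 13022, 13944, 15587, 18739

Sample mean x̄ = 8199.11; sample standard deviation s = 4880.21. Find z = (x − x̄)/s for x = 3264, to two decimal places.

z = (3264 − 8199.11) / 4880.21 = -1.01.

-1.01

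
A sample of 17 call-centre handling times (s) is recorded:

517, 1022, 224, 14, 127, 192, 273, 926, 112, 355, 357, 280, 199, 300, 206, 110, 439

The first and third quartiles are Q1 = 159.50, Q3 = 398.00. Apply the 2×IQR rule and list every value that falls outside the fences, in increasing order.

IQR = Q3 − Q1 = 398.00 − 159.50 = 238.50.
Lower fence = Q1 − 2·IQR = 159.50 − 477.00 = -317.50.
Upper fence = Q3 + 2·IQR = 398.00 + 477.00 = 875.00.
926 > 875.00 → outlier.
1022 > 875.00 → outlier.
All remaining values lie within [-317.50, 875.00].

926, 1022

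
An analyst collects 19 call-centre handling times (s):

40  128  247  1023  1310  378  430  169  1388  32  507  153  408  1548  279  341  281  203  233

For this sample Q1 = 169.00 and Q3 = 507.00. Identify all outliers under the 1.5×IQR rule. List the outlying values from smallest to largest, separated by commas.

1023, 1310, 1388, 1548

IQR = Q3 − Q1 = 507.00 − 169.00 = 338.00.
Lower fence = Q1 − 1.5·IQR = 169.00 − 507.00 = -338.00.
Upper fence = Q3 + 1.5·IQR = 507.00 + 507.00 = 1014.00.
1023 > 1014.00 → outlier.
1310 > 1014.00 → outlier.
1388 > 1014.00 → outlier.
1548 > 1014.00 → outlier.
All remaining values lie within [-338.00, 1014.00].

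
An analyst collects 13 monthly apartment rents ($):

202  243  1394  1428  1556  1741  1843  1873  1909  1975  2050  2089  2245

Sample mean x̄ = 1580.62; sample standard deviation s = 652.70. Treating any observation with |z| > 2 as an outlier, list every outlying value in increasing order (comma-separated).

Cutoffs at x̄ ± 2s: 1580.62 ± 2·652.70 = [275.22, 2886.02].
202: z = -2.11, |z| > 2 → outlier.
243: z = -2.05, |z| > 2 → outlier.
Every other value lies within [275.22, 2886.02].

202, 243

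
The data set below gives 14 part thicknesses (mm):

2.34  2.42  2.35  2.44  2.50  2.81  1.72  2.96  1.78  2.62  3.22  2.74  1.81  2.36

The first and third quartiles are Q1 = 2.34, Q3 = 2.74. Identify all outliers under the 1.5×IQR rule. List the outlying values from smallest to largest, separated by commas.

IQR = Q3 − Q1 = 2.74 − 2.34 = 0.40.
Lower fence = Q1 − 1.5·IQR = 2.34 − 0.60 = 1.74.
Upper fence = Q3 + 1.5·IQR = 2.74 + 0.60 = 3.34.
1.72 < 1.74 → outlier.
All remaining values lie within [1.74, 3.34].

1.72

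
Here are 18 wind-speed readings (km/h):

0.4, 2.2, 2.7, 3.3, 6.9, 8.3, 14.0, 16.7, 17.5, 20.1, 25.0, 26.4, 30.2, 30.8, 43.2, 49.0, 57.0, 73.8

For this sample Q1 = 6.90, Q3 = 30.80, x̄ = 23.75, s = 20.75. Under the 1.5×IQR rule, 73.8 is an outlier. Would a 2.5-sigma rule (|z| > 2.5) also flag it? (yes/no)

z = (73.8 − 23.75) / 20.75 = 2.41.
|z| = 2.41 ≤ 2.5.

no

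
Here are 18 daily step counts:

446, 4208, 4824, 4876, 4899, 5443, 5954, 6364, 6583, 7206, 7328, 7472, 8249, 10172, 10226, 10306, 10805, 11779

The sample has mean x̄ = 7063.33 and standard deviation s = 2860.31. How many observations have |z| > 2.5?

0

Cutoffs: x̄ ± 2.5s = [-87.445, 14214.105].
Every value lies within the cutoffs.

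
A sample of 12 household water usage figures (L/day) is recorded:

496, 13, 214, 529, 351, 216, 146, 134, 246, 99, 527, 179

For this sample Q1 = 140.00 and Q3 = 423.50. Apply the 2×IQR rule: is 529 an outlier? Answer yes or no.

IQR = Q3 − Q1 = 423.50 − 140.00 = 283.50.
Lower fence = Q1 − 2·IQR = 140.00 − 567.00 = -427.00.
Upper fence = Q3 + 2·IQR = 423.50 + 567.00 = 990.50.
529 lies within [-427.00, 990.50].

no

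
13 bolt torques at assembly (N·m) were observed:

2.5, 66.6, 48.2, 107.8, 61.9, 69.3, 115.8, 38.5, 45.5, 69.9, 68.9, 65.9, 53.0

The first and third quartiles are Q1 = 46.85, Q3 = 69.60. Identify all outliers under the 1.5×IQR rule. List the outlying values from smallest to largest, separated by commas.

IQR = Q3 − Q1 = 69.60 − 46.85 = 22.75.
Lower fence = Q1 − 1.5·IQR = 46.85 − 34.125 = 12.725.
Upper fence = Q3 + 1.5·IQR = 69.60 + 34.125 = 103.725.
2.5 < 12.725 → outlier.
107.8 > 103.725 → outlier.
115.8 > 103.725 → outlier.
All remaining values lie within [12.725, 103.725].

2.5, 107.8, 115.8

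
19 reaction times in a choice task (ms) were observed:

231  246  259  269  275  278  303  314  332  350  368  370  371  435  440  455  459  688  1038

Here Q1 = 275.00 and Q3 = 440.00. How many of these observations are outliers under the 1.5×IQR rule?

2

IQR = 165.00; fences at 275.00 − 247.50 = 27.50 and 440.00 + 247.50 = 687.50.
Outside the cutoffs: 688, 1038.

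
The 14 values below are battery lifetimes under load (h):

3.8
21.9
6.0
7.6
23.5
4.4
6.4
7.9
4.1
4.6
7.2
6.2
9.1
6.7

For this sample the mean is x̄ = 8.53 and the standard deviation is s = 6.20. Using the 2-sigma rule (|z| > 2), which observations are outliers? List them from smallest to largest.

21.9, 23.5

Cutoffs at x̄ ± 2s: 8.53 ± 2·6.20 = [-3.87, 20.93].
21.9: z = 2.16, |z| > 2 → outlier.
23.5: z = 2.41, |z| > 2 → outlier.
Every other value lies within [-3.87, 20.93].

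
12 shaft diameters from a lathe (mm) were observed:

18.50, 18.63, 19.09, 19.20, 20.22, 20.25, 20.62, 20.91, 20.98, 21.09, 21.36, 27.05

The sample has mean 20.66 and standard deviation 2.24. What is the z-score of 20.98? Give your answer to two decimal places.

0.14

z = (20.98 − 20.66) / 2.24 = 0.14.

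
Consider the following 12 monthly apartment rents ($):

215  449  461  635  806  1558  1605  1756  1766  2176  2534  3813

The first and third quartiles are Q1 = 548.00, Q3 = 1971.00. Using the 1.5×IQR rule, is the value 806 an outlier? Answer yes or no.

no

IQR = Q3 − Q1 = 1971.00 − 548.00 = 1423.00.
Lower fence = Q1 − 1.5·IQR = 548.00 − 2134.50 = -1586.50.
Upper fence = Q3 + 1.5·IQR = 1971.00 + 2134.50 = 4105.50.
806 lies within [-1586.50, 4105.50].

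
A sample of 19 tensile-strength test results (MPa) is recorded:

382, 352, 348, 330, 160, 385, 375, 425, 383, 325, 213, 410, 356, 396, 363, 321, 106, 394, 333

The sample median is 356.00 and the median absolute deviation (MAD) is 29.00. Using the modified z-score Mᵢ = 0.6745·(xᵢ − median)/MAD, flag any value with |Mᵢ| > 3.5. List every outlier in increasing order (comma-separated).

|Mᵢ| > 3.5 ⇔ |xᵢ − 356.00| > 3.5·29.00/0.6745 = 150.48.
So outliers lie outside [205.52, 506.48].
106: M = -5.81 → outlier.
160: M = -4.56 → outlier.

106, 160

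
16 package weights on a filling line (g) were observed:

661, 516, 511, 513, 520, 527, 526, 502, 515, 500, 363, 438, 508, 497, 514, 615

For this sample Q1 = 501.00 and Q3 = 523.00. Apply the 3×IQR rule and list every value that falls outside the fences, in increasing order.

IQR = Q3 − Q1 = 523.00 − 501.00 = 22.00.
Lower fence = Q1 − 3·IQR = 501.00 − 66.00 = 435.00.
Upper fence = Q3 + 3·IQR = 523.00 + 66.00 = 589.00.
363 < 435.00 → outlier.
615 > 589.00 → outlier.
661 > 589.00 → outlier.
All remaining values lie within [435.00, 589.00].

363, 615, 661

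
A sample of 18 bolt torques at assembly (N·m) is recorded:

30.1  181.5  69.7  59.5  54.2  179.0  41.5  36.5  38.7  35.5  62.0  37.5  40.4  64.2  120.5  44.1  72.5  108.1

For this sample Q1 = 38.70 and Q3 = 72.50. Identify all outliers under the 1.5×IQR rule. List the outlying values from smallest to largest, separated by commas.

179.0, 181.5

IQR = Q3 − Q1 = 72.50 − 38.70 = 33.80.
Lower fence = Q1 − 1.5·IQR = 38.70 − 50.70 = -12.00.
Upper fence = Q3 + 1.5·IQR = 72.50 + 50.70 = 123.20.
179.0 > 123.20 → outlier.
181.5 > 123.20 → outlier.
All remaining values lie within [-12.00, 123.20].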